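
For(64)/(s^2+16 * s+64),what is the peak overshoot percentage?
Standard form: ωn²/(s²+2ζωn·s+ωn²) → ωn = 8, ζ = 1.
ζ ≥ 1, so the response is non-oscillatory: peak overshoot = 0%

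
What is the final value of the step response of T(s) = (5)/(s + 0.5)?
FVT: lim_{t→∞} y(t) = lim_{s→0} s*Y(s) where Y(s) = T(s)/s.
= lim_{s→0} T(s) = T(0) = num(0)/den(0) = 5/0.5 = 10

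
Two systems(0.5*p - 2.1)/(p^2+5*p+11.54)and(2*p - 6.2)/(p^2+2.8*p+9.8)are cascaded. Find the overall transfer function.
Series: H = H₁ · H₂ = (n₁·n₂)/(d₁·d₂).
Num: n₁·n₂ = p^2 - 7.3*p + 13.02. Den: d₁·d₂ = p^4 + 7.8*p^3 + 35.34*p^2 + 81.312*p + 113.092.
H(p) = (p^2 - 7.3*p + 13.02)/(p^4 + 7.8*p^3 + 35.34*p^2 + 81.312*p + 113.092)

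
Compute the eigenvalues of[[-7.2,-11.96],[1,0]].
Eigenvalues solve det(λI - A) = 0.
Characteristic polynomial: λ^2 + 7.2*λ + 11.96 = 0.
Factor: (λ + 2.6)(λ + 4.6) = 0.
Roots: -2.6, -4.6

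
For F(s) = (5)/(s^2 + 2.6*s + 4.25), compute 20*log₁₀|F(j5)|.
Substitute s = j*5: F(j5) = -0.173043 - 0.108412j.
|F(j5)| = sqrt(Re² + Im²) = 0.2042.
20*log₁₀(0.2042) = -13.80 dB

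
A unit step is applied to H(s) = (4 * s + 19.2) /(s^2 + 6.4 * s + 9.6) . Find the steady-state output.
FVT: lim_{t→∞} y(t) = lim_{s→0} s*Y(s) where Y(s) = H(s)/s.
= lim_{s→0} H(s) = H(0) = num(0)/den(0) = 19.2/9.6 = 2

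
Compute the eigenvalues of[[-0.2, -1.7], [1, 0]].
Eigenvalues solve det(λI - A) = 0.
Characteristic polynomial: λ^2 + 0.2*λ + 1.7 = 0.
Roots: -0.1 + 1.3j, -0.1 - 1.3j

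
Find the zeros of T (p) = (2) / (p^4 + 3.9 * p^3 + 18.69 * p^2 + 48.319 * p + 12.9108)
Numerator is a nonzero constant (2) → Zeros: none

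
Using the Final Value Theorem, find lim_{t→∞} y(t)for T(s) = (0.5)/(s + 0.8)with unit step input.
FVT: lim_{t→∞} y(t) = lim_{s→0} s*Y(s) where Y(s) = T(s)/s.
= lim_{s→0} T(s) = T(0) = num(0)/den(0) = 0.5/0.8 = 0.625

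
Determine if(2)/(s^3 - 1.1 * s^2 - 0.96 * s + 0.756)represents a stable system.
Denominator: s^3 - 1.1*s^2 - 0.96*s + 0.756 = (s - 1.4)(s + 0.9)(s - 0.6). Poles: -0.9, 0.6, 1.4. All Re(p)<0: No (unstable)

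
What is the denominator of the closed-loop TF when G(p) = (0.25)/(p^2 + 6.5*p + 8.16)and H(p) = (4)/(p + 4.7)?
Characteristic poly = G_den * H_den + G_num * H_num = (p^3 + 11.2*p^2 + 38.71*p + 38.352) + (1) = p^3 + 11.2*p^2 + 38.71*p + 39.352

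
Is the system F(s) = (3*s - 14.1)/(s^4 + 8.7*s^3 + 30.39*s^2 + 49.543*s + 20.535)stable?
Denominator: s^4 + 8.7*s^3 + 30.39*s^2 + 49.543*s + 20.535 = (s + 0.6)(s + 3.7)(s^2 + 4.4*s + 9.25). Poles: -0.6, -2.2 + 2.1j, -2.2 - 2.1j, -3.7. All Re(p)<0: Yes (stable)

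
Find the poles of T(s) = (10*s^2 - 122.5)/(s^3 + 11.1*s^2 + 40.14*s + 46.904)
Set denominator = 0: s^3 + 11.1*s^2 + 40.14*s + 46.904 = (s + 2.6)(s + 4.1)(s + 4.4) = 0 → Poles: -2.6, -4.1, -4.4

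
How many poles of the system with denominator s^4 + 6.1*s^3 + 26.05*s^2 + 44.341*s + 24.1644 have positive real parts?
s^4 + 6.1*s^3 + 26.05*s^2 + 44.341*s + 24.1644 = (s + 1.3)(s + 1.2)(s^2 + 3.6*s + 15.49). Poles: -1.2, -1.3, -1.8 + 3.5j, -1.8 - 3.5j. RHP poles (Re>0): 0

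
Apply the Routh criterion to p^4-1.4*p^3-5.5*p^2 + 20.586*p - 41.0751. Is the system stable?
Routh array:
p^4: [1, -5.5, -41.0751]; p^3: [-1.4, 20.586]; p^2: [9.20429, -41.0751]; p^1: [14.3384]; p^0: [-41.0751]
First column: [1, -1.4, 9.20429, 14.3384, -41.0751]. Sign changes = 3.
No, unstable (3 RHP root(s))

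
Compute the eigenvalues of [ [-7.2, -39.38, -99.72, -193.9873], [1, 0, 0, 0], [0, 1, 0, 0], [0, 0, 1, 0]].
Eigenvalues solve det(λI - A) = 0.
Characteristic polynomial: λ^4 + 7.2*λ^3 + 39.38*λ^2 + 99.72*λ + 193.9873 = 0.
Factor: (λ^2 + 4.8*λ + 14.17)(λ^2 + 2.4*λ + 13.69) = 0.
Roots: -1.2 + 3.5j, -1.2 - 3.5j, -2.4 + 2.9j, -2.4 - 2.9j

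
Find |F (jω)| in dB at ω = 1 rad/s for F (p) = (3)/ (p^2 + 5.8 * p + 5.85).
Substitute p = j*1: F(j1) = 0.254538 - 0.304395j.
|F(j1)| = sqrt(Re² + Im²) = 0.3968.
20*log₁₀(0.3968) = -8.03 dB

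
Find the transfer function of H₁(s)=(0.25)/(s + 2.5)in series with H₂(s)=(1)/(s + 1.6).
Series: H = H₁ · H₂ = (n₁·n₂)/(d₁·d₂).
Num: n₁·n₂ = 0.25. Den: d₁·d₂ = s^2 + 4.1*s + 4.
H(s) = (0.25)/(s^2 + 4.1*s + 4)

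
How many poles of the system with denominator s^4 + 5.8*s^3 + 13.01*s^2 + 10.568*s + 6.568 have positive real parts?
s^4 + 5.8*s^3 + 13.01*s^2 + 10.568*s + 6.568 = (s^2 + 5*s + 8.21)(s^2 + 0.8*s + 0.8). Poles: -0.4 + 0.8j, -0.4 - 0.8j, -2.5 + 1.4j, -2.5 - 1.4j. RHP poles (Re>0): 0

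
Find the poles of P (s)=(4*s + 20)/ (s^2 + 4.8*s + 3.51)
Set denominator = 0: s^2 + 4.8*s + 3.51 = (s + 3.9)(s + 0.9) = 0 → Poles: -0.9, -3.9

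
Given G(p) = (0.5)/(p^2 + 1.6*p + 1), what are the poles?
Set denominator = 0: p^2 + 1.6*p + 1 = 0 → Poles: -0.8 + 0.6j, -0.8 - 0.6j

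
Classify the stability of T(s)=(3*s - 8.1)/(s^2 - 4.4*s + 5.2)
Denominator: s^2 - 4.4*s + 5.2. Poles: 2.2 + 0.6j, 2.2 - 0.6j. Unstable (2 pole(s) in RHP)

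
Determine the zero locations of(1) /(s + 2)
Numerator is a nonzero constant (1) → Zeros: none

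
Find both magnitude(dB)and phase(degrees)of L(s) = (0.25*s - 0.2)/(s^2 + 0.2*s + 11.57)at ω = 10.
Substitute s = j*10: L(j10) = 0.00289959 - 0.0282054j.
|L| = 20*log₁₀(sqrt(Re²+Im²)) = -30.95 dB.
∠L = atan2(Im, Re) = -84.13°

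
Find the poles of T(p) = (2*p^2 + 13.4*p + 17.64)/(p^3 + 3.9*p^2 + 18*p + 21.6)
Set denominator = 0: p^3 + 3.9*p^2 + 18*p + 21.6 = (p + 1.5)(p^2 + 2.4*p + 14.4) = 0 → Poles: -1.2 + 3.6j, -1.2 - 3.6j, -1.5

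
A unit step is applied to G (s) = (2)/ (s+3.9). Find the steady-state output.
FVT: lim_{t→∞} y(t) = lim_{s→0} s*Y(s) where Y(s) = G(s)/s.
= lim_{s→0} G(s) = G(0) = num(0)/den(0) = 2/3.9 = 0.5128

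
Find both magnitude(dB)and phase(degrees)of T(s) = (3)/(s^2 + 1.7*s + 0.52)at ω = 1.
Substitute s = j*1: T(j1) = -0.461479 - 1.63441j.
|T| = 20*log₁₀(sqrt(Re²+Im²)) = 4.60 dB.
∠T = atan2(Im, Re) = -105.77°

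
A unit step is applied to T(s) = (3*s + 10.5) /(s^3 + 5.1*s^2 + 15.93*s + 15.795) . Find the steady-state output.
FVT: lim_{t→∞} y(t) = lim_{s→0} s*Y(s) where Y(s) = T(s)/s.
= lim_{s→0} T(s) = T(0) = num(0)/den(0) = 10.5/15.795 = 0.6648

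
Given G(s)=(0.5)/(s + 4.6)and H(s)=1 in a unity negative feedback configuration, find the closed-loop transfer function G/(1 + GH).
Closed-loop T = G/(1+GH).
Numerator: G_num * H_den = 0.5.
Denominator: G_den * H_den + G_num * H_num = (s + 4.6) + (0.5) = s + 5.1.
T(s) = (0.5)/(s + 5.1)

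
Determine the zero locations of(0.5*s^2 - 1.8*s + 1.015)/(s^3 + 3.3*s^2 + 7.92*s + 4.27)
Set numerator = 0: 0.5*s^2 - 1.8*s + 1.015 = 0.5*(s - 0.7)(s - 2.9) = 0 → Zeros: 0.7, 2.9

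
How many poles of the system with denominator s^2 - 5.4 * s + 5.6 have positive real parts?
s^2 - 5.4*s + 5.6 = (s - 4)(s - 1.4). Poles: 1.4, 4. RHP poles (Re>0): 2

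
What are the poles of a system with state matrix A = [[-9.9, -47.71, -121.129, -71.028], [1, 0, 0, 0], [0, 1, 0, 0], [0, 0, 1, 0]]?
Eigenvalues solve det(λI - A) = 0.
Characteristic polynomial: λ^4 + 9.9*λ^3 + 47.71*λ^2 + 121.129*λ + 71.028 = 0.
Factor: (λ + 0.8)(λ + 4.5)(λ^2 + 4.6*λ + 19.73) = 0.
Roots: -0.8, -2.3 + 3.8j, -2.3 - 3.8j, -4.5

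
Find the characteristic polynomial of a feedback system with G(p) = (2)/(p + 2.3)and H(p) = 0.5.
Characteristic poly = G_den * H_den + G_num * H_num = (p + 2.3) + (1) = p + 3.3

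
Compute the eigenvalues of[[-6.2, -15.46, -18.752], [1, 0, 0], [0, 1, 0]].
Eigenvalues solve det(λI - A) = 0.
Characteristic polynomial: λ^3 + 6.2*λ^2 + 15.46*λ + 18.752 = 0.
Factor: (λ + 3.2)(λ^2 + 3*λ + 5.86) = 0.
Roots: -1.5 + 1.9j, -1.5 - 1.9j, -3.2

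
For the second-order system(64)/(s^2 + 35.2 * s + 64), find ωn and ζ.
Standard form: ωn²/(s²+2ζωn·s+ωn²).
const=64=ωn² → ωn=8, s coeff=35.2=2ζωn → ζ=2.2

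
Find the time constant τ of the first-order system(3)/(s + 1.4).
First-order system: τ = -1/pole. Pole = -1.4. τ = -1/(-1.4) = 0.7143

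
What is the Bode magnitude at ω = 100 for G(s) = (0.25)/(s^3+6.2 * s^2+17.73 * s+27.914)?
Substitute s = j*100: G(j100) = -1.54884e-08 + 2.49482e-07j.
|G(j100)| = sqrt(Re² + Im²) = 2.5e-07.
20*log₁₀(2.5e-07) = -132.04 dB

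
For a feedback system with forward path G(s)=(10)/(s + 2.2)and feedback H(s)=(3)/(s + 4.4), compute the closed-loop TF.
Closed-loop T = G/(1+GH).
Numerator: G_num * H_den = 10*s + 44.
Denominator: G_den * H_den + G_num * H_num = (s^2 + 6.6*s + 9.68) + (30) = s^2 + 6.6*s + 39.68.
T(s) = (10*s + 44)/(s^2 + 6.6*s + 39.68)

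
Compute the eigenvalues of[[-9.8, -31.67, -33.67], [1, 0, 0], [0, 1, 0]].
Eigenvalues solve det(λI - A) = 0.
Characteristic polynomial: λ^3 + 9.8*λ^2 + 31.67*λ + 33.67 = 0.
Factor: (λ + 3.7)(λ + 3.5)(λ + 2.6) = 0.
Roots: -2.6, -3.5, -3.7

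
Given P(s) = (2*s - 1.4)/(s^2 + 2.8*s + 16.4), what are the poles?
Set denominator = 0: s^2 + 2.8*s + 16.4 = 0 → Poles: -1.4 + 3.8j, -1.4 - 3.8j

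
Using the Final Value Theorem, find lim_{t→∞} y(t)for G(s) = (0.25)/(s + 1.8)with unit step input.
FVT: lim_{t→∞} y(t) = lim_{s→0} s*Y(s) where Y(s) = G(s)/s.
= lim_{s→0} G(s) = G(0) = num(0)/den(0) = 0.25/1.8 = 0.1389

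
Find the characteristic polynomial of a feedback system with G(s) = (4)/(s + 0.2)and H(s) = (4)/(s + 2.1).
Characteristic poly = G_den * H_den + G_num * H_num = (s^2 + 2.3*s + 0.42) + (16) = s^2 + 2.3*s + 16.42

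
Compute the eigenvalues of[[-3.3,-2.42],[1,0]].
Eigenvalues solve det(λI - A) = 0.
Characteristic polynomial: λ^2 + 3.3*λ + 2.42 = 0.
Factor: (λ + 2.2)(λ + 1.1) = 0.
Roots: -1.1, -2.2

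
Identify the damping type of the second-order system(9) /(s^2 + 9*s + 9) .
Standard form: ωn²/(s²+2ζωn·s+ωn²) gives ωn=3, ζ=1.5.
Overdamped (ζ = 1.5 > 1)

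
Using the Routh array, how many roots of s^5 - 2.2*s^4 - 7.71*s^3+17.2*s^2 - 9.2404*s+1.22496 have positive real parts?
Routh array:
s^5: [1, -7.71, -9.2404]; s^4: [-2.2, 17.2, 1.22496]; s^3: [0.108182, -8.6836]; s^2: [-159.391, 1.22496]; s^1: [-8.68277]; s^0: [1.22496]
First column: [1, -2.2, 0.108182, -159.391, -8.68277, 1.22496]. Sign changes = RHP roots = 4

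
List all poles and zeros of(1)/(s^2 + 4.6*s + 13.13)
Set denominator = 0: s^2 + 4.6*s + 13.13 = 0 → Poles: -2.3 + 2.8j, -2.3 - 2.8j
Numerator is a nonzero constant (1) → Zeros: none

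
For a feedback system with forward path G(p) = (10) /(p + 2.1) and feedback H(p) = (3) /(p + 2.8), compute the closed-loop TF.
Closed-loop T = G/(1+GH).
Numerator: G_num * H_den = 10*p + 28.
Denominator: G_den * H_den + G_num * H_num = (p^2 + 4.9*p + 5.88) + (30) = p^2 + 4.9*p + 35.88.
T(p) = (10*p + 28)/(p^2 + 4.9*p + 35.88)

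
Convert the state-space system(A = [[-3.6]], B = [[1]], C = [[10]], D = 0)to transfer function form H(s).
H(s) = C(sI - A)⁻¹B + D.
Characteristic polynomial det(sI - A) = s + 3.6.
Numerator from C·adj(sI-A)·B + D·det(sI-A) = 10.
H(s) = (10)/(s + 3.6)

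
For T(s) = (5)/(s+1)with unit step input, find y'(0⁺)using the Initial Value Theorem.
IVT: y'(0⁺) = lim_{s→∞} s²·Y(s) = lim_{s→∞} s·T(s).
deg(num) = 0, deg(den) = 1, relative degree = 1, so s·T(s) → (leading num)/(leading den) = 5/1 = 5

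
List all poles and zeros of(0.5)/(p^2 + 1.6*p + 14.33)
Set denominator = 0: p^2 + 1.6*p + 14.33 = 0 → Poles: -0.8 + 3.7j, -0.8 - 3.7j
Numerator is a nonzero constant (0.5) → Zeros: none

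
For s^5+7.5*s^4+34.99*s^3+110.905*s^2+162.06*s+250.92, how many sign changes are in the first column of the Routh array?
Routh array:
s^5: [1, 34.99, 162.06]; s^4: [7.5, 110.905, 250.92]; s^3: [20.2027, 128.604]; s^2: [63.1623, 250.92]; s^1: [48.3464]; s^0: [250.92]
First column: [1, 7.5, 20.2027, 63.1623, 48.3464, 250.92]. Sign changes = 0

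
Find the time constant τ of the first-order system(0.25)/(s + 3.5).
First-order system: τ = -1/pole. Pole = -3.5. τ = -1/(-3.5) = 0.2857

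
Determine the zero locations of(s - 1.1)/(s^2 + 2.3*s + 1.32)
Set numerator = 0: s - 1.1 = 0 → Zeros: 1.1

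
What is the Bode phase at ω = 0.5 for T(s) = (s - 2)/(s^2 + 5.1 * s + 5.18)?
Substitute s = j*0.5: T(j0.5) = -0.278667 + 0.245558j.
∠T(j0.5) = atan2(Im, Re) = atan2(0.245558, -0.278667) = 138.61°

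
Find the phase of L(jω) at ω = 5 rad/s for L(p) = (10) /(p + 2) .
Substitute p = j*5: L(j5) = 0.689655 - 1.72414j.
∠L(j5) = atan2(Im, Re) = atan2(-1.72414, 0.689655) = -68.20°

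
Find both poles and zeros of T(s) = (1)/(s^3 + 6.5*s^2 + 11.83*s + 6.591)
Set denominator = 0: s^3 + 6.5*s^2 + 11.83*s + 6.591 = (s + 1.3)(s + 1.3)(s + 3.9) = 0 → Poles: -1.3, -1.3, -3.9
Numerator is a nonzero constant (1) → Zeros: none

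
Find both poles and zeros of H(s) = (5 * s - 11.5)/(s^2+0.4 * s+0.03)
Set denominator = 0: s^2 + 0.4*s + 0.03 = (s + 0.3)(s + 0.1) = 0 → Poles: -0.1, -0.3
Set numerator = 0: 5*s - 11.5 = 0 → Zeros: 2.3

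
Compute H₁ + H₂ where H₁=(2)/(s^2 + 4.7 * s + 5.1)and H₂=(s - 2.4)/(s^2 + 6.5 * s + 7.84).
Parallel: H = H₁ + H₂ = (n₁·d₂ + n₂·d₁)/(d₁·d₂).
n₁·d₂ = 2*s^2 + 13*s + 15.68. n₂·d₁ = s^3 + 2.3*s^2 - 6.18*s - 12.24. Sum = s^3 + 4.3*s^2 + 6.82*s + 3.44. d₁·d₂ = s^4 + 11.2*s^3 + 43.49*s^2 + 69.998*s + 39.984.
H(s) = (s^3 + 4.3*s^2 + 6.82*s + 3.44)/(s^4 + 11.2*s^3 + 43.49*s^2 + 69.998*s + 39.984)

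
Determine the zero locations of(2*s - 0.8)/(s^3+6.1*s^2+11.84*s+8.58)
Set numerator = 0: 2*s - 0.8 = 0 → Zeros: 0.4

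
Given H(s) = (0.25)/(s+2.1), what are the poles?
Set denominator = 0: s + 2.1 = 0 → Poles: -2.1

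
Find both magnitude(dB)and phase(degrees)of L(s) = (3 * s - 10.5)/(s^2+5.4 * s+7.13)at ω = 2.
Substitute s = j*2: L(j2) = 0.252577 + 1.04542j.
|L| = 20*log₁₀(sqrt(Re²+Im²)) = 0.63 dB.
∠L = atan2(Im, Re) = 76.42°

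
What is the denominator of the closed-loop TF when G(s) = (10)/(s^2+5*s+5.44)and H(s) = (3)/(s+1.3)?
Characteristic poly = G_den * H_den + G_num * H_num = (s^3 + 6.3*s^2 + 11.94*s + 7.072) + (30) = s^3 + 6.3*s^2 + 11.94*s + 37.072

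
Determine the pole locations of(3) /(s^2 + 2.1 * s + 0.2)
Set denominator = 0: s^2 + 2.1*s + 0.2 = (s + 0.1)(s + 2) = 0 → Poles: -0.1, -2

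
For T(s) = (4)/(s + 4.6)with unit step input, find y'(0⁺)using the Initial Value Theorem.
IVT: y'(0⁺) = lim_{s→∞} s²·Y(s) = lim_{s→∞} s·T(s).
deg(num) = 0, deg(den) = 1, relative degree = 1, so s·T(s) → (leading num)/(leading den) = 4/1 = 4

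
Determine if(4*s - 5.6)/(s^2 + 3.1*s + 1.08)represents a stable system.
Denominator: s^2 + 3.1*s + 1.08 = (s + 2.7)(s + 0.4). Poles: -0.4, -2.7. All Re(p)<0: Yes (stable)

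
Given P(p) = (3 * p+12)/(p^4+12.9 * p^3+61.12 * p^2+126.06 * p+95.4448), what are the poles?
Set denominator = 0: p^4 + 12.9*p^3 + 61.12*p^2 + 126.06*p + 95.4448 = (p + 3.4)(p + 4.4)(p + 2.9)(p + 2.2) = 0 → Poles: -2.2, -2.9, -3.4, -4.4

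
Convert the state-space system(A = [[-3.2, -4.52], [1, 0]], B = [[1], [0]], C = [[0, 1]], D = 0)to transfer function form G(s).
G(s) = C(sI - A)⁻¹B + D.
Characteristic polynomial det(sI - A) = s^2 + 3.2*s + 4.52.
Numerator from C·adj(sI-A)·B + D·det(sI-A) = 1.
G(s) = (1)/(s^2 + 3.2*s + 4.52)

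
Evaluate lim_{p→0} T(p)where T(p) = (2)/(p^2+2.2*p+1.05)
DC gain = T(0) = num(0)/den(0) = 2/1.05 = 1.905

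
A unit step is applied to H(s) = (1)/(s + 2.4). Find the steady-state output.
FVT: lim_{t→∞} y(t) = lim_{s→0} s*Y(s) where Y(s) = H(s)/s.
= lim_{s→0} H(s) = H(0) = num(0)/den(0) = 1/2.4 = 0.4167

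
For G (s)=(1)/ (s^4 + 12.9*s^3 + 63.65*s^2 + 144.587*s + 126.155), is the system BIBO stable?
Denominator: s^4 + 12.9*s^3 + 63.65*s^2 + 144.587*s + 126.155 = (s + 2.5)(s + 4.6)(s^2 + 5.8*s + 10.97). Poles: -2.5, -2.9 + 1.6j, -2.9 - 1.6j, -4.6. All Re(p)<0: Yes (stable)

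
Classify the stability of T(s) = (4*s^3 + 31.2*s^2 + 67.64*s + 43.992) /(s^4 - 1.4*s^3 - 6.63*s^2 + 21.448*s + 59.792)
Denominator: s^4 - 1.4*s^3 - 6.63*s^2 + 21.448*s + 59.792 = (s^2 - 5.6*s + 11.84)(s^2 + 4.2*s + 5.05). Poles: -2.1 + 0.8j, -2.1 - 0.8j, 2.8 + 2j, 2.8 - 2j. Unstable (2 pole(s) in RHP)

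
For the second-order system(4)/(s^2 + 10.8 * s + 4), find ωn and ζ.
Standard form: ωn²/(s²+2ζωn·s+ωn²).
const=4=ωn² → ωn=2, s coeff=10.8=2ζωn → ζ=2.7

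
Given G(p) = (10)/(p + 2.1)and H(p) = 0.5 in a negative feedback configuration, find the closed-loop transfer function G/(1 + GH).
Closed-loop T = G/(1+GH).
Numerator: G_num * H_den = 10.
Denominator: G_den * H_den + G_num * H_num = (p + 2.1) + (5) = p + 7.1.
T(p) = (10)/(p + 7.1)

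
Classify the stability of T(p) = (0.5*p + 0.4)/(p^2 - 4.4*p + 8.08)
Denominator: p^2 - 4.4*p + 8.08. Poles: 2.2 + 1.8j, 2.2 - 1.8j. Unstable (2 pole(s) in RHP)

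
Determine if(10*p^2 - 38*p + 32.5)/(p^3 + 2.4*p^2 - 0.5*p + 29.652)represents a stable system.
Denominator: p^3 + 2.4*p^2 - 0.5*p + 29.652 = (p + 4.2)(p^2 - 1.8*p + 7.06). Poles: -4.2, 0.9 + 2.5j, 0.9 - 2.5j. All Re(p)<0: No (unstable)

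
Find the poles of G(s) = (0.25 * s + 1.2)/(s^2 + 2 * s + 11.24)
Set denominator = 0: s^2 + 2*s + 11.24 = 0 → Poles: -1 + 3.2j, -1 - 3.2j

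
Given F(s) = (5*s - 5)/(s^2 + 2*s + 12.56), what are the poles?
Set denominator = 0: s^2 + 2*s + 12.56 = 0 → Poles: -1 + 3.4j, -1 - 3.4j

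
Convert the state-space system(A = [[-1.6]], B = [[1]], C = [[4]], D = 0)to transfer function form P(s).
P(s) = C(sI - A)⁻¹B + D.
Characteristic polynomial det(sI - A) = s + 1.6.
Numerator from C·adj(sI-A)·B + D·det(sI-A) = 4.
P(s) = (4)/(s + 1.6)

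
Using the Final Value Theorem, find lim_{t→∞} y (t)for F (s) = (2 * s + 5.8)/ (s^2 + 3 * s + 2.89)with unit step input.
FVT: lim_{t→∞} y(t) = lim_{s→0} s*Y(s) where Y(s) = F(s)/s.
= lim_{s→0} F(s) = F(0) = num(0)/den(0) = 5.8/2.89 = 2.007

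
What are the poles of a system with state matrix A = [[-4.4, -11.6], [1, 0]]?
Eigenvalues solve det(λI - A) = 0.
Characteristic polynomial: λ^2 + 4.4*λ + 11.6 = 0.
Roots: -2.2 + 2.6j, -2.2 - 2.6j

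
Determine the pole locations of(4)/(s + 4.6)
Set denominator = 0: s + 4.6 = 0 → Poles: -4.6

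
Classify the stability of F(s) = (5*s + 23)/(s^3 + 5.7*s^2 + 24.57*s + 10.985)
Denominator: s^3 + 5.7*s^2 + 24.57*s + 10.985 = (s + 0.5)(s^2 + 5.2*s + 21.97). Poles: -0.5, -2.6 + 3.9j, -2.6 - 3.9j. Stable (all poles in LHP)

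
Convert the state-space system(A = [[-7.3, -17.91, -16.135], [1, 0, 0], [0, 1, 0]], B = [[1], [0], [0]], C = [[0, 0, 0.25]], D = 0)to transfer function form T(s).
T(s) = C(sI - A)⁻¹B + D.
Characteristic polynomial det(sI - A) = s^3 + 7.3*s^2 + 17.91*s + 16.135.
Numerator from C·adj(sI-A)·B + D·det(sI-A) = 0.25.
T(s) = (0.25)/(s^3 + 7.3*s^2 + 17.91*s + 16.135)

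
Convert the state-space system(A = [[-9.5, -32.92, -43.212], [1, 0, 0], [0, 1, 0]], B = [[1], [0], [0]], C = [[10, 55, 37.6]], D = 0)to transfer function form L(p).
L(p) = C(pI - A)⁻¹B + D.
Characteristic polynomial det(pI - A) = p^3 + 9.5*p^2 + 32.92*p + 43.212.
Numerator from C·adj(pI-A)·B + D·det(pI-A) = 10*p^2 + 55*p + 37.6.
L(p) = (10*p^2 + 55*p + 37.6)/(p^3 + 9.5*p^2 + 32.92*p + 43.212)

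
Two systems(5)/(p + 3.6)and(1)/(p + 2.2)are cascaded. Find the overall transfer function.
Series: H = H₁ · H₂ = (n₁·n₂)/(d₁·d₂).
Num: n₁·n₂ = 5. Den: d₁·d₂ = p^2 + 5.8*p + 7.92.
H(p) = (5)/(p^2 + 5.8*p + 7.92)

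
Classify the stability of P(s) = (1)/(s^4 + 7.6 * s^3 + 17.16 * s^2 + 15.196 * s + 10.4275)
Denominator: s^4 + 7.6*s^3 + 17.16*s^2 + 15.196*s + 10.4275 = (s + 4.3)(s + 2.5)(s^2 + 0.8*s + 0.97). Poles: -0.4 + 0.9j, -0.4 - 0.9j, -2.5, -4.3. Stable (all poles in LHP)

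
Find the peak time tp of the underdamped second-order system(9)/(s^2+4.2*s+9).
Standard form: ωn²/(s²+2ζωn·s+ωn²) → ωn = 3, ζ = 0.7.
ωd = ωn·√(1-ζ²) = 3·√(1-0.7²) = 2.142.
tp = π/ωd = π/2.142 = 1.466 s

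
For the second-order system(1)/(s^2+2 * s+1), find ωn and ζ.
Standard form: ωn²/(s²+2ζωn·s+ωn²).
const=1=ωn² → ωn=1, s coeff=2=2ζωn → ζ=1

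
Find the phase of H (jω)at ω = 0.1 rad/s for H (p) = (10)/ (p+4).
Substitute p = j*0.1: H(j0.1) = 2.49844 - 0.062461j.
∠H(j0.1) = atan2(Im, Re) = atan2(-0.062461, 2.49844) = -1.43°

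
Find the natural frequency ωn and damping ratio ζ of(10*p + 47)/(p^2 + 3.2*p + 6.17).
Underdamped: complex pole -1.6 + 1.9j. ωn = |pole| = 2.484, ζ = -Re(pole)/ωn = 0.6441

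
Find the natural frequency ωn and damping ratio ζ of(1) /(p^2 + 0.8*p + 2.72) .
Underdamped: complex pole -0.4 + 1.6j. ωn = |pole| = 1.649, ζ = -Re(pole)/ωn = 0.2425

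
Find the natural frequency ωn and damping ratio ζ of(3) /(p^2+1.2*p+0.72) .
Underdamped: complex pole -0.6 + 0.6j. ωn = |pole| = 0.8485, ζ = -Re(pole)/ωn = 0.7071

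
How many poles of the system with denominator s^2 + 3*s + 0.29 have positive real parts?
s^2 + 3*s + 0.29 = (s + 2.9)(s + 0.1). Poles: -0.1, -2.9. RHP poles (Re>0): 0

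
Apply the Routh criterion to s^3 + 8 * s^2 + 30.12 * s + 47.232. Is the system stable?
Routh array:
s^3: [1, 30.12]; s^2: [8, 47.232]; s^1: [24.216]; s^0: [47.232]
First column: [1, 8, 24.216, 47.232]. Sign changes = 0.
Yes, stable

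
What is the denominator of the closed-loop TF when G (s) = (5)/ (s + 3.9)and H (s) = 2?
Characteristic poly = G_den * H_den + G_num * H_num = (s + 3.9) + (10) = s + 13.9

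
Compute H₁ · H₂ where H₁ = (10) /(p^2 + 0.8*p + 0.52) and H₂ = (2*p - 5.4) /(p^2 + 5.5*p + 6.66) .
Series: H = H₁ · H₂ = (n₁·n₂)/(d₁·d₂).
Num: n₁·n₂ = 20*p - 54. Den: d₁·d₂ = p^4 + 6.3*p^3 + 11.58*p^2 + 8.188*p + 3.4632.
H(p) = (20*p - 54)/(p^4 + 6.3*p^3 + 11.58*p^2 + 8.188*p + 3.4632)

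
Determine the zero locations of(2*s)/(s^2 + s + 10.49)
Set numerator = 0: 2*s = 0 → Zeros: 0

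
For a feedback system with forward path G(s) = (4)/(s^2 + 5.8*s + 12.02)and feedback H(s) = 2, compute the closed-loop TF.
Closed-loop T = G/(1+GH).
Numerator: G_num * H_den = 4.
Denominator: G_den * H_den + G_num * H_num = (s^2 + 5.8*s + 12.02) + (8) = s^2 + 5.8*s + 20.02.
T(s) = (4)/(s^2 + 5.8*s + 20.02)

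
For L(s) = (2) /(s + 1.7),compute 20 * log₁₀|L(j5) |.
Substitute s = j*5: L(j5) = 0.121907 - 0.358551j.
|L(j5)| = sqrt(Re² + Im²) = 0.3787.
20*log₁₀(0.3787) = -8.43 dB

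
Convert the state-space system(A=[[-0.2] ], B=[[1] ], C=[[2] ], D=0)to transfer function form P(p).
P(p) = C(pI - A)⁻¹B + D.
Characteristic polynomial det(pI - A) = p + 0.2.
Numerator from C·adj(pI-A)·B + D·det(pI-A) = 2.
P(p) = (2)/(p + 0.2)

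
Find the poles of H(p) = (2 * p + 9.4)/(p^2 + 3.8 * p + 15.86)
Set denominator = 0: p^2 + 3.8*p + 15.86 = 0 → Poles: -1.9 + 3.5j, -1.9 - 3.5j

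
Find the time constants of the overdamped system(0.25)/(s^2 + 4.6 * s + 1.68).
Overdamped: real poles at -0.4, -4.2. τ = -1/pole → τ₁ = 2.5, τ₂ = 0.2381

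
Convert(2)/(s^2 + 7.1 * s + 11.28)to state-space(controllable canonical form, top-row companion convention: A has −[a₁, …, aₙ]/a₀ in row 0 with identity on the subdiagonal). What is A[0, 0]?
Reachable canonical form for den = s^2 + 7.1*s + 11.28: top row of A = -[a₁,a₂,...,aₙ]/a₀, ones on the subdiagonal, zeros elsewhere.
A = [[-7.1, -11.28], [1, 0]].
A[0,0] = -7.1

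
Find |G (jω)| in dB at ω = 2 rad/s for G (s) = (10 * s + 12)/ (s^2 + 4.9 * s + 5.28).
Substitute s = j*2: G(j2) = 2.16384 - 0.941866j.
|G(j2)| = sqrt(Re² + Im²) = 2.36.
20*log₁₀(2.36) = 7.46 dB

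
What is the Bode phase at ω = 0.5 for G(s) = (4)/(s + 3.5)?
Substitute s = j*0.5: G(j0.5) = 1.12 - 0.16j.
∠G(j0.5) = atan2(Im, Re) = atan2(-0.16, 1.12) = -8.13°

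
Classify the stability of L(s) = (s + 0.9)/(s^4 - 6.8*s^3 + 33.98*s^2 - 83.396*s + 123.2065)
Denominator: s^4 - 6.8*s^3 + 33.98*s^2 - 83.396*s + 123.2065 = (s^2 - 4.2*s + 8.41)(s^2 - 2.6*s + 14.65). Poles: 1.3 + 3.6j, 1.3 - 3.6j, 2.1 + 2j, 2.1 - 2j. Unstable (4 pole(s) in RHP)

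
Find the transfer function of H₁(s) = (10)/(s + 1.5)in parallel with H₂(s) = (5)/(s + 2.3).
Parallel: H = H₁ + H₂ = (n₁·d₂ + n₂·d₁)/(d₁·d₂).
n₁·d₂ = 10*s + 23. n₂·d₁ = 5*s + 7.5. Sum = 15*s + 30.5. d₁·d₂ = s^2 + 3.8*s + 3.45.
H(s) = (15*s + 30.5)/(s^2 + 3.8*s + 3.45)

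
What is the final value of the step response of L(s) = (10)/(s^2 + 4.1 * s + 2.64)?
FVT: lim_{t→∞} y(t) = lim_{s→0} s*Y(s) where Y(s) = L(s)/s.
= lim_{s→0} L(s) = L(0) = num(0)/den(0) = 10/2.64 = 3.788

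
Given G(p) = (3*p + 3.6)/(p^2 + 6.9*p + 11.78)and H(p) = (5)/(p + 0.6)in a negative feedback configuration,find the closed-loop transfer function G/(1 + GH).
Closed-loop T = G/(1+GH).
Numerator: G_num * H_den = 3*p^2 + 5.4*p + 2.16.
Denominator: G_den * H_den + G_num * H_num = (p^3 + 7.5*p^2 + 15.92*p + 7.068) + (15*p + 18) = p^3 + 7.5*p^2 + 30.92*p + 25.068.
T(p) = (3*p^2 + 5.4*p + 2.16)/(p^3 + 7.5*p^2 + 30.92*p + 25.068)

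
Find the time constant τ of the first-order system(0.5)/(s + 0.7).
First-order system: τ = -1/pole. Pole = -0.7. τ = -1/(-0.7) = 1.429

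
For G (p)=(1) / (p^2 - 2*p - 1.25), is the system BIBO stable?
Denominator: p^2 - 2*p - 1.25 = (p - 2.5)(p + 0.5). Poles: -0.5, 2.5. All Re(p)<0: No (unstable)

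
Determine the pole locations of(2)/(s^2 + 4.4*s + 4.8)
Set denominator = 0: s^2 + 4.4*s + 4.8 = (s + 2)(s + 2.4) = 0 → Poles: -2, -2.4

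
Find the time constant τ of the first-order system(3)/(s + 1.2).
First-order system: τ = -1/pole. Pole = -1.2. τ = -1/(-1.2) = 0.8333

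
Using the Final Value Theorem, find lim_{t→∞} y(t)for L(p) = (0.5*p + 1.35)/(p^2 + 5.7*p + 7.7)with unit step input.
FVT: lim_{t→∞} y(t) = lim_{p→0} p*Y(p) where Y(p) = L(p)/p.
= lim_{p→0} L(p) = L(0) = num(0)/den(0) = 1.35/7.7 = 0.1753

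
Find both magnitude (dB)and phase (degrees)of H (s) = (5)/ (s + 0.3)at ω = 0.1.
Substitute s = j*0.1: H(j0.1) = 15 - 5j.
|H| = 20*log₁₀(sqrt(Re²+Im²)) = 23.98 dB.
∠H = atan2(Im, Re) = -18.43°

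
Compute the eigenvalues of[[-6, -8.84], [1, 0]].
Eigenvalues solve det(λI - A) = 0.
Characteristic polynomial: λ^2 + 6*λ + 8.84 = 0.
Factor: (λ + 2.6)(λ + 3.4) = 0.
Roots: -2.6, -3.4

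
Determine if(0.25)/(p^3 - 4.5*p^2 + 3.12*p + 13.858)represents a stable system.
Denominator: p^3 - 4.5*p^2 + 3.12*p + 13.858 = (p + 1.3)(p^2 - 5.8*p + 10.66). Poles: -1.3, 2.9 + 1.5j, 2.9 - 1.5j. All Re(p)<0: No (unstable)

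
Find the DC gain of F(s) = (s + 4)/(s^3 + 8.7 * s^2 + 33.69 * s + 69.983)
DC gain = F(0) = num(0)/den(0) = 4/69.983 = 0.05716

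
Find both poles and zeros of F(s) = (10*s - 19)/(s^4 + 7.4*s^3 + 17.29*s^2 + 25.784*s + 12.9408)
Set denominator = 0: s^4 + 7.4*s^3 + 17.29*s^2 + 25.784*s + 12.9408 = (s + 4.8)(s + 0.8)(s^2 + 1.8*s + 3.37) = 0 → Poles: -0.8, -0.9 + 1.6j, -0.9 - 1.6j, -4.8
Set numerator = 0: 10*s - 19 = 0 → Zeros: 1.9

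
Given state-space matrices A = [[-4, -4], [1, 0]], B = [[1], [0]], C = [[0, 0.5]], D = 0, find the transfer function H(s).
H(s) = C(sI - A)⁻¹B + D.
Characteristic polynomial det(sI - A) = s^2 + 4*s + 4.
Numerator from C·adj(sI-A)·B + D·det(sI-A) = 0.5.
H(s) = (0.5)/(s^2 + 4*s + 4)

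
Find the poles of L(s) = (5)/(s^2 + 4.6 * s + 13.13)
Set denominator = 0: s^2 + 4.6*s + 13.13 = 0 → Poles: -2.3 + 2.8j, -2.3 - 2.8j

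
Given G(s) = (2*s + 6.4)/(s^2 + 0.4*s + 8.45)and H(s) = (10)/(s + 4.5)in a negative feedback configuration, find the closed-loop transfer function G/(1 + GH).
Closed-loop T = G/(1+GH).
Numerator: G_num * H_den = 2*s^2 + 15.4*s + 28.8.
Denominator: G_den * H_den + G_num * H_num = (s^3 + 4.9*s^2 + 10.25*s + 38.025) + (20*s + 64) = s^3 + 4.9*s^2 + 30.25*s + 102.025.
T(s) = (2*s^2 + 15.4*s + 28.8)/(s^3 + 4.9*s^2 + 30.25*s + 102.025)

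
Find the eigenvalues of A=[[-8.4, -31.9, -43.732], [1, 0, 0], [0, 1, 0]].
Eigenvalues solve det(λI - A) = 0.
Characteristic polynomial: λ^3 + 8.4*λ^2 + 31.9*λ + 43.732 = 0.
Factor: (λ + 2.6)(λ^2 + 5.8*λ + 16.82) = 0.
Roots: -2.6, -2.9 + 2.9j, -2.9 - 2.9j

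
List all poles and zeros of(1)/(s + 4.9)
Set denominator = 0: s + 4.9 = 0 → Poles: -4.9
Numerator is a nonzero constant (1) → Zeros: none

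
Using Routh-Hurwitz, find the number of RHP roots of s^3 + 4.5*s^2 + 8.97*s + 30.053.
Routh array:
s^3: [1, 8.97]; s^2: [4.5, 30.053]; s^1: [2.29156]; s^0: [30.053]
First column: [1, 4.5, 2.29156, 30.053]. Sign changes = RHP roots = 0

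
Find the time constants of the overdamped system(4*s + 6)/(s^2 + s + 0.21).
Overdamped: real poles at -0.3, -0.7. τ = -1/pole → τ₁ = 3.333, τ₂ = 1.429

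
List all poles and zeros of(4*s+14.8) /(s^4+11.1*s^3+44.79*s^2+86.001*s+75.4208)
Set denominator = 0: s^4 + 11.1*s^3 + 44.79*s^2 + 86.001*s + 75.4208 = (s + 3.2)(s + 4.9)(s^2 + 3*s + 4.81) = 0 → Poles: -1.5 + 1.6j, -1.5 - 1.6j, -3.2, -4.9
Set numerator = 0: 4*s + 14.8 = 0 → Zeros: -3.7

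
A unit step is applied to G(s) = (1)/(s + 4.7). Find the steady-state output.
FVT: lim_{t→∞} y(t) = lim_{s→0} s*Y(s) where Y(s) = G(s)/s.
= lim_{s→0} G(s) = G(0) = num(0)/den(0) = 1/4.7 = 0.2128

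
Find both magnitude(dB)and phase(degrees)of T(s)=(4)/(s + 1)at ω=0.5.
Substitute s = j*0.5: T(j0.5) = 3.2 - 1.6j.
|T| = 20*log₁₀(sqrt(Re²+Im²)) = 11.07 dB.
∠T = atan2(Im, Re) = -26.57°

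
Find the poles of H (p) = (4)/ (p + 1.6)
Set denominator = 0: p + 1.6 = 0 → Poles: -1.6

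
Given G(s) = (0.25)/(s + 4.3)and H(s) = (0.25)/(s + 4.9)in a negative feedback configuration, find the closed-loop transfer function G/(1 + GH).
Closed-loop T = G/(1+GH).
Numerator: G_num * H_den = 0.25*s + 1.225.
Denominator: G_den * H_den + G_num * H_num = (s^2 + 9.2*s + 21.07) + (0.0625) = s^2 + 9.2*s + 21.1325.
T(s) = (0.25*s + 1.225)/(s^2 + 9.2*s + 21.1325)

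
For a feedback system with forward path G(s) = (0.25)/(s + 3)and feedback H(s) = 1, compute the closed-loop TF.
Closed-loop T = G/(1+GH).
Numerator: G_num * H_den = 0.25.
Denominator: G_den * H_den + G_num * H_num = (s + 3) + (0.25) = s + 3.25.
T(s) = (0.25)/(s + 3.25)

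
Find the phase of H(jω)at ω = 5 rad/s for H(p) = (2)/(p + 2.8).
Substitute p = j*5: H(j5) = 0.170524 - 0.304507j.
∠H(j5) = atan2(Im, Re) = atan2(-0.304507, 0.170524) = -60.75°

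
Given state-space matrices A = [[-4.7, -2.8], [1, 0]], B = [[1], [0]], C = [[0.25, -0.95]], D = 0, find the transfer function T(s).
T(s) = C(sI - A)⁻¹B + D.
Characteristic polynomial det(sI - A) = s^2 + 4.7*s + 2.8.
Numerator from C·adj(sI-A)·B + D·det(sI-A) = 0.25*s - 0.95.
T(s) = (0.25*s - 0.95)/(s^2 + 4.7*s + 2.8)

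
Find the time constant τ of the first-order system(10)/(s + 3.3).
First-order system: τ = -1/pole. Pole = -3.3. τ = -1/(-3.3) = 0.303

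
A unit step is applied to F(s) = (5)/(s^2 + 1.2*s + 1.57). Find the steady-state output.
FVT: lim_{t→∞} y(t) = lim_{s→0} s*Y(s) where Y(s) = F(s)/s.
= lim_{s→0} F(s) = F(0) = num(0)/den(0) = 5/1.57 = 3.185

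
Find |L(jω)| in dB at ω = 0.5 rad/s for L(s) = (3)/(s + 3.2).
Substitute s = j*0.5: L(j0.5) = 0.915157 - 0.142993j.
|L(j0.5)| = sqrt(Re² + Im²) = 0.9263.
20*log₁₀(0.9263) = -0.67 dB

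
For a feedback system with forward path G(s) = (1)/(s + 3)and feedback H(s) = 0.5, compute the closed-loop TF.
Closed-loop T = G/(1+GH).
Numerator: G_num * H_den = 1.
Denominator: G_den * H_den + G_num * H_num = (s + 3) + (0.5) = s + 3.5.
T(s) = (1)/(s + 3.5)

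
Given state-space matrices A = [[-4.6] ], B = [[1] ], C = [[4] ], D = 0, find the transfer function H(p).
H(p) = C(pI - A)⁻¹B + D.
Characteristic polynomial det(pI - A) = p + 4.6.
Numerator from C·adj(pI-A)·B + D·det(pI-A) = 4.
H(p) = (4)/(p + 4.6)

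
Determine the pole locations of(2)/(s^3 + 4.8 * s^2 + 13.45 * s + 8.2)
Set denominator = 0: s^3 + 4.8*s^2 + 13.45*s + 8.2 = (s + 0.8)(s^2 + 4*s + 10.25) = 0 → Poles: -0.8, -2 + 2.5j, -2 - 2.5j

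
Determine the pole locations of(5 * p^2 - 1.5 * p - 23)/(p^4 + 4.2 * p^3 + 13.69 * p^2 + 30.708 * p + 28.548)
Set denominator = 0: p^4 + 4.2*p^3 + 13.69*p^2 + 30.708*p + 28.548 = (p^2 + 0.6*p + 7.93)(p^2 + 3.6*p + 3.6) = 0 → Poles: -0.3 + 2.8j, -0.3 - 2.8j, -1.8 + 0.6j, -1.8 - 0.6j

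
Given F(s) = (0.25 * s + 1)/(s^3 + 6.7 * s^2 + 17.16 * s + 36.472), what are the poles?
Set denominator = 0: s^3 + 6.7*s^2 + 17.16*s + 36.472 = (s + 4.7)(s^2 + 2*s + 7.76) = 0 → Poles: -1 + 2.6j, -1 - 2.6j, -4.7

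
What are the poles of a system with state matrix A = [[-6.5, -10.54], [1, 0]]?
Eigenvalues solve det(λI - A) = 0.
Characteristic polynomial: λ^2 + 6.5*λ + 10.54 = 0.
Factor: (λ + 3.1)(λ + 3.4) = 0.
Roots: -3.1, -3.4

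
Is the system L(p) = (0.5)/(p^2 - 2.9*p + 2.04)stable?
Denominator: p^2 - 2.9*p + 2.04 = (p - 1.2)(p - 1.7). Poles: 1.2, 1.7. All Re(p)<0: No (unstable)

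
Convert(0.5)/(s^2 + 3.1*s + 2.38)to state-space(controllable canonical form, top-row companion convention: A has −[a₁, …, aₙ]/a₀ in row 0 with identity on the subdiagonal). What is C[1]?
Reachable canonical form: C = numerator coefficients (right-aligned, zero-padded to length n).
num = 0.5, C = [[0, 0.5]].
C[1] = 0.5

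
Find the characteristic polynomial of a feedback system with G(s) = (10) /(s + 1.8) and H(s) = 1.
Characteristic poly = G_den * H_den + G_num * H_num = (s + 1.8) + (10) = s + 11.8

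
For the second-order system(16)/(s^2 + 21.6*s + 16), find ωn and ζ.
Standard form: ωn²/(s²+2ζωn·s+ωn²).
const=16=ωn² → ωn=4, s coeff=21.6=2ζωn → ζ=2.7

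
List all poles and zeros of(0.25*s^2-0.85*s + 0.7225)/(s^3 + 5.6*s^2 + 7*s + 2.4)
Set denominator = 0: s^3 + 5.6*s^2 + 7*s + 2.4 = (s + 0.6)(s + 4)(s + 1) = 0 → Poles: -0.6, -1, -4
Set numerator = 0: 0.25*s^2 - 0.85*s + 0.7225 = 0.25*(s - 1.7)(s - 1.7) = 0 → Zeros: 1.7, 1.7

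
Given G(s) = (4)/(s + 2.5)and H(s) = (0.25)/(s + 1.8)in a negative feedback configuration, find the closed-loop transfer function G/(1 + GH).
Closed-loop T = G/(1+GH).
Numerator: G_num * H_den = 4*s + 7.2.
Denominator: G_den * H_den + G_num * H_num = (s^2 + 4.3*s + 4.5) + (1) = s^2 + 4.3*s + 5.5.
T(s) = (4*s + 7.2)/(s^2 + 4.3*s + 5.5)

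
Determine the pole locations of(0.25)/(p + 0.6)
Set denominator = 0: p + 0.6 = 0 → Poles: -0.6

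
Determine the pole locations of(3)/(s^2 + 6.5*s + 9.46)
Set denominator = 0: s^2 + 6.5*s + 9.46 = (s + 2.2)(s + 4.3) = 0 → Poles: -2.2, -4.3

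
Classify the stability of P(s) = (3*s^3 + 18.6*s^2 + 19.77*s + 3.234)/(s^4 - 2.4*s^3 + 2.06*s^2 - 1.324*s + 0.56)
Denominator: s^4 - 2.4*s^3 + 2.06*s^2 - 1.324*s + 0.56 = (s - 0.8)(s - 1.4)(s^2 - 0.2*s + 0.5). Poles: 0.1 + 0.7j, 0.1 - 0.7j, 0.8, 1.4. Unstable (4 pole(s) in RHP)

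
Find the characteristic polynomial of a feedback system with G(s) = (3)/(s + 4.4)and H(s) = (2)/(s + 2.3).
Characteristic poly = G_den * H_den + G_num * H_num = (s^2 + 6.7*s + 10.12) + (6) = s^2 + 6.7*s + 16.12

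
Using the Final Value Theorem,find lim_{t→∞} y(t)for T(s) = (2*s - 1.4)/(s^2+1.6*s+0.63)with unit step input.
FVT: lim_{t→∞} y(t) = lim_{s→0} s*Y(s) where Y(s) = T(s)/s.
= lim_{s→0} T(s) = T(0) = num(0)/den(0) = -1.4/0.63 = -2.222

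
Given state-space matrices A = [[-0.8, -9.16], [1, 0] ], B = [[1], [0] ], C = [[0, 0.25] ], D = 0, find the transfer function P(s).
P(s) = C(sI - A)⁻¹B + D.
Characteristic polynomial det(sI - A) = s^2 + 0.8*s + 9.16.
Numerator from C·adj(sI-A)·B + D·det(sI-A) = 0.25.
P(s) = (0.25)/(s^2 + 0.8*s + 9.16)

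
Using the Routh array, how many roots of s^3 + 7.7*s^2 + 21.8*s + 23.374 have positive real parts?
Routh array:
s^3: [1, 21.8]; s^2: [7.7, 23.374]; s^1: [18.7644]; s^0: [23.374]
First column: [1, 7.7, 18.7644, 23.374]. Sign changes = RHP roots = 0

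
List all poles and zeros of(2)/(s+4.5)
Set denominator = 0: s + 4.5 = 0 → Poles: -4.5
Numerator is a nonzero constant (2) → Zeros: none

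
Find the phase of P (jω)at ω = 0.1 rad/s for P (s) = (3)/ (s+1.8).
Substitute s = j*0.1: P(j0.1) = 1.66154 - 0.0923077j.
∠P(j0.1) = atan2(Im, Re) = atan2(-0.0923077, 1.66154) = -3.18°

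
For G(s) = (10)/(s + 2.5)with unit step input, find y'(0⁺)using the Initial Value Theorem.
IVT: y'(0⁺) = lim_{s→∞} s²·Y(s) = lim_{s→∞} s·G(s).
deg(num) = 0, deg(den) = 1, relative degree = 1, so s·G(s) → (leading num)/(leading den) = 10/1 = 10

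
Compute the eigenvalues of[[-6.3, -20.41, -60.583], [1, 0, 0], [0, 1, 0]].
Eigenvalues solve det(λI - A) = 0.
Characteristic polynomial: λ^3 + 6.3*λ^2 + 20.41*λ + 60.583 = 0.
Factor: (λ + 4.7)(λ^2 + 1.6*λ + 12.89) = 0.
Roots: -0.8 + 3.5j, -0.8 - 3.5j, -4.7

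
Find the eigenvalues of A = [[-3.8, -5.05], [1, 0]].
Eigenvalues solve det(λI - A) = 0.
Characteristic polynomial: λ^2 + 3.8*λ + 5.05 = 0.
Roots: -1.9 + 1.2j, -1.9 - 1.2j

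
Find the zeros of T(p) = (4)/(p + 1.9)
Numerator is a nonzero constant (4) → Zeros: none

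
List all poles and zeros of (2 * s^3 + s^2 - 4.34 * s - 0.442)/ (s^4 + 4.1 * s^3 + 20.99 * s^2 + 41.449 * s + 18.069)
Set denominator = 0: s^4 + 4.1*s^3 + 20.99*s^2 + 41.449*s + 18.069 = (s + 1.9)(s + 0.6)(s^2 + 1.6*s + 15.85) = 0 → Poles: -0.6, -0.8 + 3.9j, -0.8 - 3.9j, -1.9
Set numerator = 0: 2*s^3 + s^2 - 4.34*s - 0.442 = 2*(s - 1.3)(s + 0.1)(s + 1.7) = 0 → Zeros: -0.1, -1.7, 1.3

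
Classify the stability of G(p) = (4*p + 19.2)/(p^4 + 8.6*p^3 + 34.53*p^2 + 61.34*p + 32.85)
Denominator: p^4 + 8.6*p^3 + 34.53*p^2 + 61.34*p + 32.85 = (p + 0.9)(p + 2.5)(p^2 + 5.2*p + 14.6). Poles: -0.9, -2.5, -2.6 + 2.8j, -2.6 - 2.8j. Stable (all poles in LHP)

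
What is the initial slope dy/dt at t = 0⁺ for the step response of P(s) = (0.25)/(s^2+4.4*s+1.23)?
IVT: y'(0⁺) = lim_{s→∞} s²·Y(s) = lim_{s→∞} s·P(s).
deg(num) = 0, deg(den) = 2, relative degree = 2 ≥ 2, so s·P(s) → 0. Initial slope = 0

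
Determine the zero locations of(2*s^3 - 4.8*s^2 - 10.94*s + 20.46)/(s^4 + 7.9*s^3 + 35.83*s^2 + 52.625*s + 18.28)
Set numerator = 0: 2*s^3 - 4.8*s^2 - 10.94*s + 20.46 = 2*(s - 3.1)(s - 1.5)(s + 2.2) = 0 → Zeros: -2.2, 1.5, 3.1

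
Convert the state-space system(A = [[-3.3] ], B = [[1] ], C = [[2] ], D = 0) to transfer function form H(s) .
H(s) = C(sI - A)⁻¹B + D.
Characteristic polynomial det(sI - A) = s + 3.3.
Numerator from C·adj(sI-A)·B + D·det(sI-A) = 2.
H(s) = (2)/(s + 3.3)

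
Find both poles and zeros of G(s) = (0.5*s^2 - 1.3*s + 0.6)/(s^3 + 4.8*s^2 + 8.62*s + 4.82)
Set denominator = 0: s^3 + 4.8*s^2 + 8.62*s + 4.82 = (s + 1)(s^2 + 3.8*s + 4.82) = 0 → Poles: -1, -1.9 + 1.1j, -1.9 - 1.1j
Set numerator = 0: 0.5*s^2 - 1.3*s + 0.6 = 0.5*(s - 0.6)(s - 2) = 0 → Zeros: 0.6, 2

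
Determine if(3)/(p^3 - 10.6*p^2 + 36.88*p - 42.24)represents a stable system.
Denominator: p^3 - 10.6*p^2 + 36.88*p - 42.24 = (p - 4.4)(p - 3.2)(p - 3). Poles: 3, 3.2, 4.4. All Re(p)<0: No (unstable)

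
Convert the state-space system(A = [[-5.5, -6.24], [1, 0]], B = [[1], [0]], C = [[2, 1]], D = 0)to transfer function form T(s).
T(s) = C(sI - A)⁻¹B + D.
Characteristic polynomial det(sI - A) = s^2 + 5.5*s + 6.24.
Numerator from C·adj(sI-A)·B + D·det(sI-A) = 2*s + 1.
T(s) = (2*s + 1)/(s^2 + 5.5*s + 6.24)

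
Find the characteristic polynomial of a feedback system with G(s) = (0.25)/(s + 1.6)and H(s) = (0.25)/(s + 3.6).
Characteristic poly = G_den * H_den + G_num * H_num = (s^2 + 5.2*s + 5.76) + (0.0625) = s^2 + 5.2*s + 5.8225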